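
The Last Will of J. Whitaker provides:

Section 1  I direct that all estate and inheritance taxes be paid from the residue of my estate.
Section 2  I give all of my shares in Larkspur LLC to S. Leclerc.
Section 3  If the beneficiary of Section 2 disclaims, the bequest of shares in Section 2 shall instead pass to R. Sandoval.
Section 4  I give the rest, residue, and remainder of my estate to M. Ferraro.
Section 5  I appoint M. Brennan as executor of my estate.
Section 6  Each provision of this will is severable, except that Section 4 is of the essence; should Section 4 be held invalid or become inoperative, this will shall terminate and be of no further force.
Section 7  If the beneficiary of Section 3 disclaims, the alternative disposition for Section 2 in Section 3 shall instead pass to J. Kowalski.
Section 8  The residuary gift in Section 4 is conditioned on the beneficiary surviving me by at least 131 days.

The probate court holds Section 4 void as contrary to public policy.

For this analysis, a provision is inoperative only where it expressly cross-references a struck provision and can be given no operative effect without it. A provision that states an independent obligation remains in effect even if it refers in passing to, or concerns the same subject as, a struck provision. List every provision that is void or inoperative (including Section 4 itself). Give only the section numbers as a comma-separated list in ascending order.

1, 2, 3, 4, 5, 6, 7, 8

Section 4 is struck. Section 8 has no operative effect of its own apart from Section 4 and is therefore inoperative. Section 6 makes Section 4 an essential term, and Section 4 is the provision held invalid; under Section 6, the entire will is therefore void. No provision of the will survives.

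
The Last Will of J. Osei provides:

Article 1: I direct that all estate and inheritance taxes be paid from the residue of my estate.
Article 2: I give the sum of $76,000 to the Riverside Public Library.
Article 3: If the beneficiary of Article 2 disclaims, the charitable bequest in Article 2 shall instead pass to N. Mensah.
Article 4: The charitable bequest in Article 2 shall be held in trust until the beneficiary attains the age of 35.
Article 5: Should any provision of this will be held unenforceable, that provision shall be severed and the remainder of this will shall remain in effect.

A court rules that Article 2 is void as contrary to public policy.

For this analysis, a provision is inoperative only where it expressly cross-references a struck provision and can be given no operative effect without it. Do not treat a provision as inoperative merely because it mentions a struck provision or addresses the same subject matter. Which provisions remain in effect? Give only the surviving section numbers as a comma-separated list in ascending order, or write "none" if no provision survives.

1, 5

Article 2 is struck. Article 3 has no operative effect of its own apart from Article 2 and is therefore inoperative. Article 4 has no operative effect of its own apart from Article 2 and is therefore inoperative. Article 5 is a severability clause and preserves every provision that can still be given independent effect. That leaves Article 1 and Article 5 in effect.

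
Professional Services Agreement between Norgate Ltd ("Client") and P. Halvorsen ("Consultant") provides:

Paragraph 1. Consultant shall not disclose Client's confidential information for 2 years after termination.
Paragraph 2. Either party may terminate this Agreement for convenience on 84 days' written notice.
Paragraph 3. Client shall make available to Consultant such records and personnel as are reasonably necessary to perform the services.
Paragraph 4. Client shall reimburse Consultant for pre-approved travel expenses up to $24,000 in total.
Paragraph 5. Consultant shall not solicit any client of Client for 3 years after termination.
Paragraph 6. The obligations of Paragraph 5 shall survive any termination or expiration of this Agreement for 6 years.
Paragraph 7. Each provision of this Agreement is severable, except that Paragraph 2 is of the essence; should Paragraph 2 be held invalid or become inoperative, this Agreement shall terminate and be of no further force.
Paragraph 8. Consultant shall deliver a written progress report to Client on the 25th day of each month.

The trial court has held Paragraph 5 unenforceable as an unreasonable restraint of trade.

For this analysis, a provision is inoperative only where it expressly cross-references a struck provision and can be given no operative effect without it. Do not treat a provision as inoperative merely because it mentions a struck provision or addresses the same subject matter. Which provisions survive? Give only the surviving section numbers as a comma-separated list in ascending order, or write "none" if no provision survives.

Paragraph 5 is struck. Paragraph 6 merely fixes the survival period for Paragraph 5; with Paragraph 5 gone it has nothing to operate on and falls away. Paragraph 7 makes Paragraph 2 an essential term, but Paragraph 2 is unaffected, so the severability proviso in Paragraph 7 preserves the remaining provisions. Paragraph 1, Paragraph 2, Paragraph 3, Paragraph 4, Paragraph 7, and Paragraph 8 remain in effect.

1, 2, 3, 4, 7, 8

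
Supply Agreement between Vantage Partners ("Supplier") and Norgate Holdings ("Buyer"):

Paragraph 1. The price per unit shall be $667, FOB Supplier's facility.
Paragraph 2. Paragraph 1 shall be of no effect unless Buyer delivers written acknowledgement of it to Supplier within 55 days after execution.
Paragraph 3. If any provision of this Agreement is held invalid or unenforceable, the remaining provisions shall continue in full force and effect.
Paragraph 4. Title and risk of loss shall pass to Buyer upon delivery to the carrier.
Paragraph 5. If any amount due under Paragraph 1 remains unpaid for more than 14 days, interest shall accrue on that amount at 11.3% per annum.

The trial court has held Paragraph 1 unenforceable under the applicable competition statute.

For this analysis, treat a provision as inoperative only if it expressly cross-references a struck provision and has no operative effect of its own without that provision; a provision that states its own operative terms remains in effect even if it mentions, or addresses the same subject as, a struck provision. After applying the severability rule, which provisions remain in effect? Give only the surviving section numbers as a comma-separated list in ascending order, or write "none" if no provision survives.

Paragraph 1 is struck. Paragraph 2 operates only by reference to Paragraph 1, so it falls with Paragraph 1. Paragraph 5 has no operative effect of its own apart from Paragraph 1 and is therefore inoperative. Under the severability clause in Paragraph 3, the remaining provisions continue in force. The provisions still in force are Paragraph 3 and Paragraph 4.

3, 4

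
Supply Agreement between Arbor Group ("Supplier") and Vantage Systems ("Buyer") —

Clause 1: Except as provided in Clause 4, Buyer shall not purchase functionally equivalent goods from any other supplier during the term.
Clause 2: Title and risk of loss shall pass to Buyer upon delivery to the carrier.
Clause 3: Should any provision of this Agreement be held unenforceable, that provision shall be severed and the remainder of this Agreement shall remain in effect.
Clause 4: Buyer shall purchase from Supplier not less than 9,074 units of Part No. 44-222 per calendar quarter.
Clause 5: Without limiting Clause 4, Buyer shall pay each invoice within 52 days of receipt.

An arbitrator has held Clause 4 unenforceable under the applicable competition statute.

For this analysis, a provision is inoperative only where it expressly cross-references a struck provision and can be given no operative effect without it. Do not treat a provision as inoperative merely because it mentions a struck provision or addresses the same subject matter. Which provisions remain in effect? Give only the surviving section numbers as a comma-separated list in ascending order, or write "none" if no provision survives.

Clause 4 is struck. Although Clause 5 refers to Clause 4, its operative terms do not depend on Clause 4, so it remains in effect. Although Clause 1 refers to Clause 4, its operative terms do not depend on Clause 4, so it remains in effect. Nothing else in the Agreement is defined by reference to Clause 4. Under the severability clause in Clause 3, the remaining provisions continue in force. Clause 1, Clause 2, Clause 3, and Clause 5 remain in effect.

1, 2, 3, 5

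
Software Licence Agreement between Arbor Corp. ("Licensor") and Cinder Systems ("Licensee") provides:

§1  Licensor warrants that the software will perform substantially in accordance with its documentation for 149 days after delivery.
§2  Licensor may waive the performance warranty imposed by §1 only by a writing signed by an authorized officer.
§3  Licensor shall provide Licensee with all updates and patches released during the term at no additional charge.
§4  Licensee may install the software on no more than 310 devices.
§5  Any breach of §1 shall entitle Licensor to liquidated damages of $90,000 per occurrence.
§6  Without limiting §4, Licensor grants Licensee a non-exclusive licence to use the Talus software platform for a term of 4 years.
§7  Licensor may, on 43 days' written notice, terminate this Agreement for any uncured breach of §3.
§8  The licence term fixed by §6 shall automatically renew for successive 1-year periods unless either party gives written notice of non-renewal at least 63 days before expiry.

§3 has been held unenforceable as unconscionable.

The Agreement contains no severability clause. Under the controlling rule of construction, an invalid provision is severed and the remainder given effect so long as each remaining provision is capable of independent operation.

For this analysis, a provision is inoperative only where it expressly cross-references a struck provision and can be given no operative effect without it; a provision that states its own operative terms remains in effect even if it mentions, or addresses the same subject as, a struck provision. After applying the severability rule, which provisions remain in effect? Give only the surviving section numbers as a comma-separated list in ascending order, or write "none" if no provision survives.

1, 2, 4, 5, 6, 8

§3 is struck. The only function of §7 is the termination right for breach of §3, so it cannot stand once §3 is removed. With no severability clause, the stated default rule severs what cannot stand and enforces each remaining provision that can operate on its own. §1, §2, §4, §5, §6, and §8 remain in effect.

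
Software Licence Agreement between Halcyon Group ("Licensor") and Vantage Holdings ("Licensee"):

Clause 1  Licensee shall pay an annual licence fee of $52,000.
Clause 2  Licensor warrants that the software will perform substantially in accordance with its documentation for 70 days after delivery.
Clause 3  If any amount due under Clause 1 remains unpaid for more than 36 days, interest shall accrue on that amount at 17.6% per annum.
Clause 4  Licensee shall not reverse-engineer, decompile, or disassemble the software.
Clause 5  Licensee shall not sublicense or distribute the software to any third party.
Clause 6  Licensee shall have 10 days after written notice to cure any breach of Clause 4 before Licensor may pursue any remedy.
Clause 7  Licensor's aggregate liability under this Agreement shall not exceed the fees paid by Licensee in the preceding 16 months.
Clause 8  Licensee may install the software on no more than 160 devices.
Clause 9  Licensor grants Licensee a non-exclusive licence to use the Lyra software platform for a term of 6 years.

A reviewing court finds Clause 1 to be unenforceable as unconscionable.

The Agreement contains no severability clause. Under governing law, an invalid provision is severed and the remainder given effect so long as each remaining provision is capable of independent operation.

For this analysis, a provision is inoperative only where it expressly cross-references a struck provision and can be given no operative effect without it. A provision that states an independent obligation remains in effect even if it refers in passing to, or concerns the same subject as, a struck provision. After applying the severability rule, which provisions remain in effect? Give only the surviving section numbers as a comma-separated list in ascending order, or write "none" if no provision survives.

2, 4, 5, 6, 7, 8, 9

Clause 1 is struck. Clause 3 has no operative effect of its own apart from Clause 1 and is therefore inoperative. Under the stated default rule, only provisions that cannot operate independently fall away; the rest are enforced. That leaves Clause 2, Clause 4, Clause 5, Clause 6, Clause 7, Clause 8, and Clause 9 in effect.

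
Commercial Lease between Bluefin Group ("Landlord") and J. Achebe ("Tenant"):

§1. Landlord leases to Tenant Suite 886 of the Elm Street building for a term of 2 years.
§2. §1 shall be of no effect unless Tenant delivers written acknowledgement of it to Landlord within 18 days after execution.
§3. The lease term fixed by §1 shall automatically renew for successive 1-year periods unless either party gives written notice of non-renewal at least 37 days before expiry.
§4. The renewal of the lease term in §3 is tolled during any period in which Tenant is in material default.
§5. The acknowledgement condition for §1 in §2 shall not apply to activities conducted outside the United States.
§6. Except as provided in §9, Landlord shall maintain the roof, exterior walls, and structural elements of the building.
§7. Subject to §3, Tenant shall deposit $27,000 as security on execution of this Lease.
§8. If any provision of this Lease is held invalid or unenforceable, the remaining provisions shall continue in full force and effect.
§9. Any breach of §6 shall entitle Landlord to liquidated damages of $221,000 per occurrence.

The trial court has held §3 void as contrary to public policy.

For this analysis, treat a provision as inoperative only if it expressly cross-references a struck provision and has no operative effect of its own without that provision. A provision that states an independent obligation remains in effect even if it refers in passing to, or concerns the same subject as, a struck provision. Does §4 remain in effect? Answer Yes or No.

No

§3 is struck. §4 has no operative effect of its own apart from §3 and is therefore inoperative. Although §7 refers to §3, its operative terms do not depend on §3, so it remains in effect. §8 is a severability clause and preserves every provision that can still be given independent effect. The provisions still in force are §1, §2, §5, §6, §7, §8, and §9. §4 is among the inoperative provisions, so the answer is no.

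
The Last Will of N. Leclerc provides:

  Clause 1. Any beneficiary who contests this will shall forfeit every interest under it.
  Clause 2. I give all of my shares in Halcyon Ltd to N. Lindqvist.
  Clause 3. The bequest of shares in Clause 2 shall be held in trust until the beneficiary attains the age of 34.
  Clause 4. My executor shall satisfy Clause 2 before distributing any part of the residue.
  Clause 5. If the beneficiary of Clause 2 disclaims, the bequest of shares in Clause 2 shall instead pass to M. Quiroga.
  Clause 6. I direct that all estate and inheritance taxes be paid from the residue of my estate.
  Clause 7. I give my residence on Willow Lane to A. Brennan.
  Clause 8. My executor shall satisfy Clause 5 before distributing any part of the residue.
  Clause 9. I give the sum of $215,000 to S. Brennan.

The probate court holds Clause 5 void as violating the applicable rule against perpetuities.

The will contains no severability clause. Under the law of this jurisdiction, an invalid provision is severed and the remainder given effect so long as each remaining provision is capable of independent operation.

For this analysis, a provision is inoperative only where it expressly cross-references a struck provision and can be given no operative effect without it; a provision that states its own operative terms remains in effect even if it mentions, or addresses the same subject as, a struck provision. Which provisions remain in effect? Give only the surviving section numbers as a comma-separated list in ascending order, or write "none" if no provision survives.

Clause 5 is struck. The only function of Clause 8 is the priority direction for Clause 5, so it cannot stand once Clause 5 is removed. Under the stated default rule, only provisions that cannot operate independently fall away; the rest are enforced. That leaves Clause 1, Clause 2, Clause 3, Clause 4, Clause 6, Clause 7, and Clause 9 in effect.

1, 2, 3, 4, 6, 7, 9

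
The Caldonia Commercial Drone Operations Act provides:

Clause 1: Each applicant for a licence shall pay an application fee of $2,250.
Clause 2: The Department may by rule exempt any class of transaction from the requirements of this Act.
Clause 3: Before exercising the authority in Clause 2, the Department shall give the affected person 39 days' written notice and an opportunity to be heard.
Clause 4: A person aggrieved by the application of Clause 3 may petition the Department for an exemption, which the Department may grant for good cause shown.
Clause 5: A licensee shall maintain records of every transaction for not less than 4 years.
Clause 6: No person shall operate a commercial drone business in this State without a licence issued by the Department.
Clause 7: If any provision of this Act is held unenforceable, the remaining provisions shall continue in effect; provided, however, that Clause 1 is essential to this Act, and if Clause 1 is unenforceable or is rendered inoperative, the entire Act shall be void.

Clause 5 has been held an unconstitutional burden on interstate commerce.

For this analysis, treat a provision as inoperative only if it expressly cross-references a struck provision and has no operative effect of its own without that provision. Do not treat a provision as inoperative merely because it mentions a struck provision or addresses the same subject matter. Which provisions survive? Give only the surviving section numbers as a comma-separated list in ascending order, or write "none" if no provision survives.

Clause 5 is struck. Nothing else in the Act is defined by reference to Clause 5. Clause 7 makes Clause 1 an essential term, but Clause 1 is unaffected, so the severability proviso in Clause 7 preserves the remaining provisions. Clause 1, Clause 2, Clause 3, Clause 4, Clause 6, and Clause 7 remain in effect.

1, 2, 3, 4, 6, 7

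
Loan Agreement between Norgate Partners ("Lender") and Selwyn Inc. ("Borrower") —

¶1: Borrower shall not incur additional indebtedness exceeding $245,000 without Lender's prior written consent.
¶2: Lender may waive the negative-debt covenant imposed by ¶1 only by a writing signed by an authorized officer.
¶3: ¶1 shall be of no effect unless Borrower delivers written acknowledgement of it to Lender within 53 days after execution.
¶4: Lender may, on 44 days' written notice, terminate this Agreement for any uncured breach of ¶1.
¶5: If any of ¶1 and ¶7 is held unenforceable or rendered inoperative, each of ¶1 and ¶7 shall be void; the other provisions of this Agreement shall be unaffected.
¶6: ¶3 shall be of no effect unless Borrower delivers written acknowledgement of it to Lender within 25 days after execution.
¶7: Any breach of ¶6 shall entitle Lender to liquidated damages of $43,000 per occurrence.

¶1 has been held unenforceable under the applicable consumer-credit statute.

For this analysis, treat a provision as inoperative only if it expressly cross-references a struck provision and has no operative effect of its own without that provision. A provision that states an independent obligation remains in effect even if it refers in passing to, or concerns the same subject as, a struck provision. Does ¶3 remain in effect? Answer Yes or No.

¶1 is struck. The only function of ¶2 is the waiver condition for ¶1, so it cannot stand once ¶1 is removed. ¶3 operates only by reference to ¶1, so it falls with ¶1. ¶4 operates only by reference to ¶1, so it falls with ¶1. ¶6 operates only by reference to ¶3, so it falls with ¶3. ¶7 operates only by reference to ¶6, so it falls with ¶6. ¶5 declares ¶1 and ¶7 mutually dependent; since one of them has fallen, all of them are of no effect. The remainder continues in force under ¶5. Only ¶5 remains in effect. ¶3 is among the inoperative provisions, so the answer is no.

No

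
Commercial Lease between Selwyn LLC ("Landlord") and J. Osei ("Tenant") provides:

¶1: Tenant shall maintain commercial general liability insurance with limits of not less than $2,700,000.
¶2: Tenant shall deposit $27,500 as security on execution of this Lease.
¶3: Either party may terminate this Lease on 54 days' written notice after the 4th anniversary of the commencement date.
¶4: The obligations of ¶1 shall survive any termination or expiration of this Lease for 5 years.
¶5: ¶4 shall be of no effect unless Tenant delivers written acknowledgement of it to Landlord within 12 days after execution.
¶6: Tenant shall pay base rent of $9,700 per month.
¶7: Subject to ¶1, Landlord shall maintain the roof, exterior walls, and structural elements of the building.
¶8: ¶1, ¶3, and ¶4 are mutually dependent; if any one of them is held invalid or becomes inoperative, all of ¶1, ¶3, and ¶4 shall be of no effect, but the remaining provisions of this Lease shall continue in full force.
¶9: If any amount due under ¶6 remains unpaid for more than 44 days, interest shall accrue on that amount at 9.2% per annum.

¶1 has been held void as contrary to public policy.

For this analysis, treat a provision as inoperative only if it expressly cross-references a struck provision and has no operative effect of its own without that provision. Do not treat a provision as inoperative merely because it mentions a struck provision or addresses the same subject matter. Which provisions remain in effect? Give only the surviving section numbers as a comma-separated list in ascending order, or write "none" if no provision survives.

2, 6, 7, 8, 9

¶1 is struck. ¶4 has no operative effect of its own apart from ¶1 and is therefore inoperative. ¶5 operates only by reference to ¶4, so it falls with ¶4. ¶7 mentions ¶1 but its own obligation stands independently of ¶1, so ¶7 is not affected. ¶8 declares ¶1, ¶3, and ¶4 mutually dependent; since one of them has fallen, all of them are of no effect. That brings down ¶3 as well. The remainder continues in force under ¶8. That leaves ¶2, ¶6, ¶7, ¶8, and ¶9 in effect.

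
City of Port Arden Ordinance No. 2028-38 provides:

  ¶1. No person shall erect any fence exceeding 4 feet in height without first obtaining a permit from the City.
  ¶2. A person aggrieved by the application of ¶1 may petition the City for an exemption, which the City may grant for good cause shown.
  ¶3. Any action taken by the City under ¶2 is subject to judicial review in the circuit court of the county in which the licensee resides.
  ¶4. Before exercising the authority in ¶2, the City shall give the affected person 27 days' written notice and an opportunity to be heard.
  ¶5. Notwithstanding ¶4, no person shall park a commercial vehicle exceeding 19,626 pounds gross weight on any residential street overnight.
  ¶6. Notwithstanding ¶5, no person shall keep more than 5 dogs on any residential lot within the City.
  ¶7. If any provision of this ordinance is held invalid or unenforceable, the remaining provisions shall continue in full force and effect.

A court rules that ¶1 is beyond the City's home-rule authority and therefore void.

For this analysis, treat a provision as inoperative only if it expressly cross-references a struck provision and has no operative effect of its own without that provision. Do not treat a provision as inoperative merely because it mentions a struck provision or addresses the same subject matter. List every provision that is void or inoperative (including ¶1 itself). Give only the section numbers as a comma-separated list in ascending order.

¶1 is struck. ¶2 merely fixes the exemption procedure for ¶1; with ¶1 gone it has nothing to operate on and falls away. ¶3 merely fixes the judicial-review right for ¶2; with ¶2 gone it has nothing to operate on and falls away. ¶4 merely fixes the notice-and-hearing requirement for ¶2; with ¶2 gone it has nothing to operate on and falls away. Although ¶5 refers to ¶4, its operative terms do not depend on ¶4, so it remains in effect. ¶7 is a severability clause and preserves every provision that can still be given independent effect. The provisions still in force are ¶5, ¶6, and ¶7.

1, 2, 3, 4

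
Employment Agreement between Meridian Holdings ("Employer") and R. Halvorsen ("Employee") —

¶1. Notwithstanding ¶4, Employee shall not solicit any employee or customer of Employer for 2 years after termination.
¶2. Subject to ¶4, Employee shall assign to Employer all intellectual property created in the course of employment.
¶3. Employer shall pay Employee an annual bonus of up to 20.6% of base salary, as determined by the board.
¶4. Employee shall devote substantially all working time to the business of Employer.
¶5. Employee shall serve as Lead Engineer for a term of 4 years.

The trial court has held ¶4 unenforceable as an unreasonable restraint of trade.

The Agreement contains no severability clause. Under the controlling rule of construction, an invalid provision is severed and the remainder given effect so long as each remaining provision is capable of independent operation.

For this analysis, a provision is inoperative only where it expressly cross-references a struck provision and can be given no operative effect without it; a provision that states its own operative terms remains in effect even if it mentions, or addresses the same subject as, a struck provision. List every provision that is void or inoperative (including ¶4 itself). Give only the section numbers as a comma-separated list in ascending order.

¶4 is struck. Although ¶1 refers to ¶4, its operative terms do not depend on ¶4, so it remains in effect. ¶2 mentions ¶4 but its own obligation stands independently of ¶4, so ¶2 is not affected. No other provision's operative terms depend on ¶4. With no severability clause, the stated default rule severs what cannot stand and enforces each remaining provision that can operate on its own. That leaves ¶1, ¶2, ¶3, and ¶5 in effect.

4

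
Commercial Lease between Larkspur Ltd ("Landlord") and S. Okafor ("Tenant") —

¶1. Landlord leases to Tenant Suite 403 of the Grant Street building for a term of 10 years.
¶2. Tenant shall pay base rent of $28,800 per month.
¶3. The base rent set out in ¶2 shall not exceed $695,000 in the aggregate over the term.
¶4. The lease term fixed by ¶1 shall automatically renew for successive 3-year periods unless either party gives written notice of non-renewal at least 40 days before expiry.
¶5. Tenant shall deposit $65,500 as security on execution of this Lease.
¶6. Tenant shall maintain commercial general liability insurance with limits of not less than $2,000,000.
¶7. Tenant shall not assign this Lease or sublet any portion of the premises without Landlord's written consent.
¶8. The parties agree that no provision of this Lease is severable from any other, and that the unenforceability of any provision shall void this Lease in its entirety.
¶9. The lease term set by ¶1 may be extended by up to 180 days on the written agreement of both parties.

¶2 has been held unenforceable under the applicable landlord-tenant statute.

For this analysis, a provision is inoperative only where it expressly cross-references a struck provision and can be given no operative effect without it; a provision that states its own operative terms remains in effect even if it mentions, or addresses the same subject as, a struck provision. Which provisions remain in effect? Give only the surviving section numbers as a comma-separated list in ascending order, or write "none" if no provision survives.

none

¶2 is struck. ¶3 does nothing except set the aggregate cap on the base rent by reference to ¶2; with ¶2 gone it has no independent effect and is inoperative. ¶8 provides that the Lease is not severable, so the invalidity of any one provision voids the entire Lease. No provision of the Lease survives.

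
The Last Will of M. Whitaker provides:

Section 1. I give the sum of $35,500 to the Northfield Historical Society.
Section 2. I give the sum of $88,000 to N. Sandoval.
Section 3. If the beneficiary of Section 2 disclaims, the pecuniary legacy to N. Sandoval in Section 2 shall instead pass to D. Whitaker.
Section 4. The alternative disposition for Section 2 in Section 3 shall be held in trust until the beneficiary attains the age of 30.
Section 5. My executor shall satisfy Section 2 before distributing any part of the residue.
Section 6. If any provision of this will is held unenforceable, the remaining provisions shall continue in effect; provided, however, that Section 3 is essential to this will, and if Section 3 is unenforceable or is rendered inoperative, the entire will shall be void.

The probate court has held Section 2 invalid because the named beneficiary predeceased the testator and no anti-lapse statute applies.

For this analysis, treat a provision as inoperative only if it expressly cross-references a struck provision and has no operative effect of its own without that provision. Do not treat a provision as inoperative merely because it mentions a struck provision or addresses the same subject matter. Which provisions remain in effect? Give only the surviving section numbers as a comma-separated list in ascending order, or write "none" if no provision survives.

Section 2 is struck. Section 3 merely fixes the alternative disposition for Section 2; with Section 2 gone it has nothing to operate on and falls away. Section 5 has no operative effect of its own apart from Section 2 and is therefore inoperative. Section 4 merely fixes the trust for Section 3; with Section 3 gone it has nothing to operate on and falls away. Section 6 makes Section 3 an essential term, and Section 3 has been rendered inoperative by the cascade; under Section 6, the entire will is therefore void. No provision of the will survives.

none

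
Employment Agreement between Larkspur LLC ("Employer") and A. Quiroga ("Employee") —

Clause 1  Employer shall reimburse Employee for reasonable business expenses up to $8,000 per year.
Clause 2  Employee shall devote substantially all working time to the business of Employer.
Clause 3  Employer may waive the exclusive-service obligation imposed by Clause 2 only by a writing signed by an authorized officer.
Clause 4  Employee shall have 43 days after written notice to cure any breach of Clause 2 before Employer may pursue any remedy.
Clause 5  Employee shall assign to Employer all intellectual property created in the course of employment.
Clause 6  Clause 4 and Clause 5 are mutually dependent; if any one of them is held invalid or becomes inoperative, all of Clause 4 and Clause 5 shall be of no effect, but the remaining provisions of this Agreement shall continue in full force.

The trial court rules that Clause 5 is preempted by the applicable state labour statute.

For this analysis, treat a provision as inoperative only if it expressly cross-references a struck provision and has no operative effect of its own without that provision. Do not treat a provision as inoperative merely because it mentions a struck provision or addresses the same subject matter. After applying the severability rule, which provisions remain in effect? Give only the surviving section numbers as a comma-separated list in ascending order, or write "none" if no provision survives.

Clause 5 is struck. Nothing else in the Agreement is defined by reference to Clause 5. Clause 6 declares Clause 4 and Clause 5 mutually dependent; since one of them has fallen, all of them are of no effect. That brings down Clause 4 as well. The remainder continues in force under Clause 6. That leaves Clause 1, Clause 2, Clause 3, and Clause 6 in effect.

1, 2, 3, 6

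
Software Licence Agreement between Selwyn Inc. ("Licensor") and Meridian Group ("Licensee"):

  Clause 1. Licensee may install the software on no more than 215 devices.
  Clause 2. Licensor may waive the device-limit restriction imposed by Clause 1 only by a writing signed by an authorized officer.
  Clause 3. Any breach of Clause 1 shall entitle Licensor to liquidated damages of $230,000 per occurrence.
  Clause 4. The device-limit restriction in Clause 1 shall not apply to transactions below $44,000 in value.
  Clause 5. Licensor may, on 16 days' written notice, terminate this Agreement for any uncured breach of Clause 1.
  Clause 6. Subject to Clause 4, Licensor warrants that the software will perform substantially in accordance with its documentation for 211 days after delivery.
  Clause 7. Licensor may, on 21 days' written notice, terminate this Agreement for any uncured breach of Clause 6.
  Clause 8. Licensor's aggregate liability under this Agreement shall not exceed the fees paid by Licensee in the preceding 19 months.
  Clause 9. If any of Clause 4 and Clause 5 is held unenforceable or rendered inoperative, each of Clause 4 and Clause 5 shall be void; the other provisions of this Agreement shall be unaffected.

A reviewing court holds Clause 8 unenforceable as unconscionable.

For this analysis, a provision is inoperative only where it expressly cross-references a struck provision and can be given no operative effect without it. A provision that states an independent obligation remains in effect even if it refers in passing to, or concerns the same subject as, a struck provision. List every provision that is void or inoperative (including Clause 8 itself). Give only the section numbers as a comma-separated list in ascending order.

Clause 8 is struck. No other provision's operative terms depend on Clause 8. Clause 9 ties Clause 4 and Clause 5 together, but none of those is affected here; the remaining provisions continue in force under Clause 9. Clause 1, Clause 2, Clause 3, Clause 4, Clause 5, Clause 6, Clause 7, and Clause 9 remain in effect.

8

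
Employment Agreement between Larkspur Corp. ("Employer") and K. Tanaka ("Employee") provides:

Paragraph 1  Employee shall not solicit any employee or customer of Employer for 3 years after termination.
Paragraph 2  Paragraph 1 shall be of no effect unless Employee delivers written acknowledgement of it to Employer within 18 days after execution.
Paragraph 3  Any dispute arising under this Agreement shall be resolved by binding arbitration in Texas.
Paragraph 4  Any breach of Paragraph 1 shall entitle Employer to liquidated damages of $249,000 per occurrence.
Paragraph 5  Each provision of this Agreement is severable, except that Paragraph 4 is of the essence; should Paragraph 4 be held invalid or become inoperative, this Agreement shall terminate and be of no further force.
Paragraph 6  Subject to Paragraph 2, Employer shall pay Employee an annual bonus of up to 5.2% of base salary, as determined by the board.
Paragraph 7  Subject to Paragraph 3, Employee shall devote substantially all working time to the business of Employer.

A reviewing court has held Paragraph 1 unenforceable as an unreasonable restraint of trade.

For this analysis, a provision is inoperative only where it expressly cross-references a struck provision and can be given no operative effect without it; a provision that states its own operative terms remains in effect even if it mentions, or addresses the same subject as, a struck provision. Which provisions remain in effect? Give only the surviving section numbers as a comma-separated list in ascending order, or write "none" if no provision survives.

none

Paragraph 1 is struck. Paragraph 2 operates only by reference to Paragraph 1, so it falls with Paragraph 1. The whole of Paragraph 4 is the liquidated-damages amount, defined by reference to Paragraph 1, so Paragraph 4 cannot stand once Paragraph 1 is removed. Paragraph 5 makes Paragraph 4 an essential term, and Paragraph 4 has been rendered inoperative by the cascade; under Paragraph 5, the entire Agreement is therefore void. No provision of the Agreement survives.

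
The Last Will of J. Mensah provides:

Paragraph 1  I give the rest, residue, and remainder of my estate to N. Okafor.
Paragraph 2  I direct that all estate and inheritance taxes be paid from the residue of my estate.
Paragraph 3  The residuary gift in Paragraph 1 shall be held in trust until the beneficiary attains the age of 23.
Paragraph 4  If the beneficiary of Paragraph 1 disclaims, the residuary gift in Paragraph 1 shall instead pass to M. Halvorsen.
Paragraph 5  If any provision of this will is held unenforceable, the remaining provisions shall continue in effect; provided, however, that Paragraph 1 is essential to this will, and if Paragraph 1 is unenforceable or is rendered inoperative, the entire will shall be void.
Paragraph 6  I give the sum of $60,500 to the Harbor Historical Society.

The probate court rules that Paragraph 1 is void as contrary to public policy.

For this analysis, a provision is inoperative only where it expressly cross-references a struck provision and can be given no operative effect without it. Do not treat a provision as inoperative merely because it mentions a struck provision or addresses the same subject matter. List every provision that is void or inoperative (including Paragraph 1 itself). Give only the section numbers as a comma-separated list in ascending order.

1, 2, 3, 4, 5, 6

Paragraph 1 is struck. Paragraph 3 operates only by reference to Paragraph 1, so it falls with Paragraph 1. Paragraph 4 merely fixes the alternative disposition for Paragraph 1; with Paragraph 1 gone it has nothing to operate on and falls away. Paragraph 5 makes Paragraph 1 an essential term, and Paragraph 1 is the provision held invalid; under Paragraph 5, the entire will is therefore void. No provision of the will survives.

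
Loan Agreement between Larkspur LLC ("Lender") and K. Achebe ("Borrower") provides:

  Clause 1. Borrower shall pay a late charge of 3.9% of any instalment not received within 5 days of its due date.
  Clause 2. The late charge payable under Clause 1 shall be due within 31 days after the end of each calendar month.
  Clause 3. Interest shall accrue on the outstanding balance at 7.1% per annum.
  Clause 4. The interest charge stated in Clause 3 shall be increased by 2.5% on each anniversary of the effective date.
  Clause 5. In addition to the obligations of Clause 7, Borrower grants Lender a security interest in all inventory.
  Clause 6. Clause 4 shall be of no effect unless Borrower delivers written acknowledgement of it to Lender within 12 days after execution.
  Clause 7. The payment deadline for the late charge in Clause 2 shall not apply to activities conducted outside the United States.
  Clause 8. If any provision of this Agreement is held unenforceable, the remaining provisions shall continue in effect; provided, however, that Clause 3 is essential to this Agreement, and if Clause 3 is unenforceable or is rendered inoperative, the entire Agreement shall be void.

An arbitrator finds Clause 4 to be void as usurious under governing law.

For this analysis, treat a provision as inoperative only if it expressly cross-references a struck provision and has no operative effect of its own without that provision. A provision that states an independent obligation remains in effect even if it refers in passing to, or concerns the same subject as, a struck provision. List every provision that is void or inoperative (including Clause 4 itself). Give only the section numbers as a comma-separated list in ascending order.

4, 6

Clause 4 is struck. The only function of Clause 6 is the acknowledgement condition for Clause 4, so it cannot stand once Clause 4 is removed. Clause 8 makes Clause 3 an essential term, but Clause 3 is unaffected, so the severability proviso in Clause 8 preserves the remaining provisions. The provisions still in force are Clause 1, Clause 2, Clause 3, Clause 5, Clause 7, and Clause 8.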